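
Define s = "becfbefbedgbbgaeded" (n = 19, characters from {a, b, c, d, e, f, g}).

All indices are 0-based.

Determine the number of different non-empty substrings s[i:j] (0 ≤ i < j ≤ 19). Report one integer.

172

rank | idx | suffix
   0 |  14 | aeded
   1 |  11 | bbgaeded
   2 |   0 | becfbefbedgbbgaeded
   3 |   7 | bedgbbgaeded
   4 |   4 | befbedgbbgaeded
   5 |  12 | bgaeded
   6 |   2 | cfbefbedgbbgaeded
   7 |  18 | d
   8 |  16 | ded
   9 |   9 | dgbbgaeded
  10 |   1 | ecfbefbedgbbgaeded
  11 |  17 | ed
  12 |  15 | eded
  13 |   8 | edgbbgaeded
  14 |   5 | efbedgbbgaeded
  15 |   6 | fbedgbbgaeded
  16 |   3 | fbefbedgbbgaeded
  17 |  13 | gaeded
  18 |  10 | gbbgaeded

SA = [14, 11, 0, 7, 4, 12, 2, 18, 16, 9, 1, 17, 15, 8, 5, 6, 3, 13, 10]
i: (SA[i-1],SA[i]) lcp shared
  1: (14,11) 0 ''
  2: (11,0) 1 'b'
  3: (0,7) 2 'be'
  4: (7,4) 2 'be'
  5: (4,12) 1 'b'
  6: (12,2) 0 ''
  7: (2,18) 0 ''
  8: (18,16) 1 'd'
  9: (16,9) 1 'd'
  10: (9,1) 0 ''
  11: (1,17) 1 'e'
  12: (17,15) 2 'ed'
  13: (15,8) 2 'ed'
  14: (8,5) 1 'e'
  15: (5,6) 0 ''
  16: (6,3) 3 'fbe'
  17: (3,13) 0 ''
  18: (13,10) 1 'g'

n(n+1)/2 = 19·20/2 = 190
Σ LCP = 0 + 0 + 1 + 2 + 2 + 1 + 0 + 0 + 1 + 1 + 0 + 1 + 2 + 2 + 1 + 0 + 3 + 0 + 1 = 18
distinct = 190 − 18 = 172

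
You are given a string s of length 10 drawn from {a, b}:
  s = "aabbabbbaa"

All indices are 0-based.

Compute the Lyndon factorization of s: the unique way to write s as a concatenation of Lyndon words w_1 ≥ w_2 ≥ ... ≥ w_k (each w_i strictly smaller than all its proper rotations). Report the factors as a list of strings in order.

emit factor 1: 'aabbabbb' (i=0, period=8)
emit factor 2: 'a' (i=8, period=1)
emit factor 3: 'a' (i=9, period=1)

["aabbabbb", "a", "a"]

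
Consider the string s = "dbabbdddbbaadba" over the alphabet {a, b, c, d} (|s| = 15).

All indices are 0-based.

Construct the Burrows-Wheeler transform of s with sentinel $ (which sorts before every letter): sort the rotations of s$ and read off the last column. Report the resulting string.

abbbadbddaba$ddb

rank  rotation          last
    0  $dbabbdddbbaadba  a
    1  a$dbabbdddbbaadb  b
    2  aadba$dbabbdddbb  b
    3  abbdddbbaadba$db  b
    4  adba$dbabbdddbba  a
    5  ba$dbabbdddbbaad  d
    6  baadba$dbabbdddb  b
    7  babbdddbbaadba$d  d
    8  bbaadba$dbabbddd  d
    9  bbdddbbaadba$dba  a
   10  bdddbbaadba$dbab  b
   11  dba$dbabbdddbbaa  a
   12  dbabbdddbbaadba$  $
   13  dbbaadba$dbabbdd  d
   14  ddbbaadba$dbabbd  d
   15  dddbbaadba$dbabb  b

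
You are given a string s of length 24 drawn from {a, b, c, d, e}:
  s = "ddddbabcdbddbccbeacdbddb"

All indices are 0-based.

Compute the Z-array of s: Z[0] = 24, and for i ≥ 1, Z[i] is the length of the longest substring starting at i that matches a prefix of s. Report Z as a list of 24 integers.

Z[0]=24
i=1: outside box; Z[1]=3 grow→box=[1,4)
i=2: min(r-i=2, Z[1]=3)=2; Z[2]=2
i=3: min(r-i=1, Z[2]=2)=1; Z[3]=1
i=4: outside box; Z[4]=0
i=5: outside box; Z[5]=0
i=6: outside box; Z[6]=0
i=7: outside box; Z[7]=0
i=8: outside box; Z[8]=1 grow→box=[8,9)
i=9: outside box; Z[9]=0
i=10: outside box; Z[10]=2 grow→box=[10,12)
i=11: min(r-i=1, Z[1]=3)=1; Z[11]=1
i=12: outside box; Z[12]=0
i=13: outside box; Z[13]=0
i=14: outside box; Z[14]=0
i=15: outside box; Z[15]=0
i=16: outside box; Z[16]=0
i=17: outside box; Z[17]=0
i=18: outside box; Z[18]=0
i=19: outside box; Z[19]=1 grow→box=[19,20)
i=20: outside box; Z[20]=0
i=21: outside box; Z[21]=2 grow→box=[21,23)
i=22: min(r-i=1, Z[1]=3)=1; Z[22]=1
i=23: outside box; Z[23]=0

[24, 3, 2, 1, 0, 0, 0, 0, 1, 0, 2, 1, 0, 0, 0, 0, 0, 0, 0, 1, 0, 2, 1, 0]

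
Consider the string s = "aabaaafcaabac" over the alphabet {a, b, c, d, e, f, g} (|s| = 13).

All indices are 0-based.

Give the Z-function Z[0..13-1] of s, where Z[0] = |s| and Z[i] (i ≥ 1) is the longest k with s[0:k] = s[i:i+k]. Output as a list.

[13, 1, 0, 2, 2, 1, 0, 0, 4, 1, 0, 1, 0]

Z[0]=13
i=1: outside box; Z[1]=1 scan→box=[1,2)
i=2: outside box; Z[2]=0
i=3: outside box; Z[3]=2 scan→box=[3,5)
i=4: min(r-i=1, Z[1]=1)=1; Z[4]=2 scan→box=[4,6)
i=5: min(r-i=1, Z[1]=1)=1; Z[5]=1
i=6: outside box; Z[6]=0
i=7: outside box; Z[7]=0
i=8: outside box; Z[8]=4 scan→box=[8,12)
i=9: min(r-i=3, Z[1]=1)=1; Z[9]=1
i=10: min(r-i=2, Z[2]=0)=0; Z[10]=0
i=11: min(r-i=1, Z[3]=2)=1; Z[11]=1
i=12: outside box; Z[12]=0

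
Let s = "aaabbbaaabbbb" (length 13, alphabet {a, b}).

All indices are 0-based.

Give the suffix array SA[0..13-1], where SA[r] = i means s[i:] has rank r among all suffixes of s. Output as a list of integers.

rank→(start, suffix):
  0 → (0, 'aaabbbaaabbbb')
  1 → (6, 'aaabbbb')
  2 → (1, 'aabbbaaabbbb')
  3 → (7, 'aabbbb')
  4 → (2, 'abbbaaabbbb')
  5 → (8, 'abbbb')
  6 → (12, 'b')
  7 → (5, 'baaabbbb')
  8 → (11, 'bb')
  9 → (4, 'bbaaabbbb')
  10 → (10, 'bbb')
  11 → (3, 'bbbaaabbbb')
  12 → (9, 'bbbb')

[0, 6, 1, 7, 2, 8, 12, 5, 11, 4, 10, 3, 9]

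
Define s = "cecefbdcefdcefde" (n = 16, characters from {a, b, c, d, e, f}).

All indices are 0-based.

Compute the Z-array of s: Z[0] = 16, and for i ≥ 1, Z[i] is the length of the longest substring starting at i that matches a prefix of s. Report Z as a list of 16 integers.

[16, 0, 2, 0, 0, 0, 0, 2, 0, 0, 0, 2, 0, 0, 0, 0]

Z[0]=16
i=1: fresh scan; Z[1]=0
i=2: fresh scan; Z[2]=2 scan→box=[2,4)
i=3: min(r-i=1, Z[1]=0)=0; Z[3]=0
i=4: fresh scan; Z[4]=0
i=5: fresh scan; Z[5]=0
i=6: fresh scan; Z[6]=0
i=7: fresh scan; Z[7]=2 scan→box=[7,9)
i=8: min(r-i=1, Z[1]=0)=0; Z[8]=0
i=9: fresh scan; Z[9]=0
i=10: fresh scan; Z[10]=0
i=11: fresh scan; Z[11]=2 scan→box=[11,13)
i=12: min(r-i=1, Z[1]=0)=0; Z[12]=0
i=13: fresh scan; Z[13]=0
i=14: fresh scan; Z[14]=0
i=15: fresh scan; Z[15]=0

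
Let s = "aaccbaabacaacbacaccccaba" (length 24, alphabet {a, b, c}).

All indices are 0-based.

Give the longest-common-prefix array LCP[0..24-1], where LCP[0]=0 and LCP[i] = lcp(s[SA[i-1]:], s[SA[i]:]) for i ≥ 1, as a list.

[0, 1, 2, 3, 1, 3, 1, 3, 2, 2, 3, 0, 2, 2, 4, 0, 2, 2, 1, 3, 1, 2, 2, 3]

sorted suffixes:
  #0 SA[0]=23  'a'
  #1 SA[1]=5  'aabacaacbacaccccaba'
  #2 SA[2]=10  'aacbacaccccaba'
  #3 SA[3]=0  'aaccbaabacaacbacaccccaba'
  #4 SA[4]=21  'aba'
  #5 SA[5]=6  'abacaacbacaccccaba'
  #6 SA[6]=8  'acaacbacaccccaba'
  #7 SA[7]=14  'acaccccaba'
  #8 SA[8]=11  'acbacaccccaba'
  #9 SA[9]=1  'accbaabacaacbacaccccaba'
  #10 SA[10]=16  'accccaba'
  #11 SA[11]=22  'ba'
  #12 SA[12]=4  'baabacaacbacaccccaba'
  #13 SA[13]=7  'bacaacbacaccccaba'
  #14 SA[14]=13  'bacaccccaba'
  #15 SA[15]=9  'caacbacaccccaba'
  #16 SA[16]=20  'caba'
  #17 SA[17]=15  'caccccaba'
  #18 SA[18]=3  'cbaabacaacbacaccccaba'
  #19 SA[19]=12  'cbacaccccaba'
  #20 SA[20]=19  'ccaba'
  #21 SA[21]=2  'ccbaabacaacbacaccccaba'
  #22 SA[22]=18  'cccaba'
  #23 SA[23]=17  'ccccaba'

SA = [23, 5, 10, 0, 21, 6, 8, 14, 11, 1, 16, 22, 4, 7, 13, 9, 20, 15, 3, 12, 19, 2, 18, 17]
i: (SA[i-1],SA[i]) lcp shared
  1: (23,5) 1 'a'
  2: (5,10) 2 'aa'
  3: (10,0) 3 'aac'
  4: (0,21) 1 'a'
  5: (21,6) 3 'aba'
  6: (6,8) 1 'a'
  7: (8,14) 3 'aca'
  8: (14,11) 2 'ac'
  9: (11,1) 2 'ac'
  10: (1,16) 3 'acc'
  11: (16,22) 0 ''
  12: (22,4) 2 'ba'
  13: (4,7) 2 'ba'
  14: (7,13) 4 'baca'
  15: (13,9) 0 ''
  16: (9,20) 2 'ca'
  17: (20,15) 2 'ca'
  18: (15,3) 1 'c'
  19: (3,12) 3 'cba'
  20: (12,19) 1 'c'
  21: (19,2) 2 'cc'
  22: (2,18) 2 'cc'
  23: (18,17) 3 'ccc'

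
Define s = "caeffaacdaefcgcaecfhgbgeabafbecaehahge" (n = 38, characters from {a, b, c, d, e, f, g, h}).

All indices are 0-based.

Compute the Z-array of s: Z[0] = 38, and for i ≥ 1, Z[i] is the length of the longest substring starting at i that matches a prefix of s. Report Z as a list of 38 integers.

Z[0]=38
i=1: i≥r, start 0; Z[1]=0
i=2: i≥r, start 0; Z[2]=0
i=3: i≥r, start 0; Z[3]=0
i=4: i≥r, start 0; Z[4]=0
i=5: i≥r, start 0; Z[5]=0
i=6: i≥r, start 0; Z[6]=0
i=7: i≥r, start 0; Z[7]=1 grow→box=[7,8)
i=8: i≥r, start 0; Z[8]=0
i=9: i≥r, start 0; Z[9]=0
i=10: i≥r, start 0; Z[10]=0
i=11: i≥r, start 0; Z[11]=0
i=12: i≥r, start 0; Z[12]=1 grow→box=[12,13)
i=13: i≥r, start 0; Z[13]=0
i=14: i≥r, start 0; Z[14]=3 grow→box=[14,17)
i=15: min(r-i=2, Z[1]=0)=0; Z[15]=0
i=16: min(r-i=1, Z[2]=0)=0; Z[16]=0
i=17: i≥r, start 0; Z[17]=1 grow→box=[17,18)
i=18: i≥r, start 0; Z[18]=0
i=19: i≥r, start 0; Z[19]=0
i=20: i≥r, start 0; Z[20]=0
i=21: i≥r, start 0; Z[21]=0
i=22: i≥r, start 0; Z[22]=0
i=23: i≥r, start 0; Z[23]=0
i=24: i≥r, start 0; Z[24]=0
i=25: i≥r, start 0; Z[25]=0
i=26: i≥r, start 0; Z[26]=0
i=27: i≥r, start 0; Z[27]=0
i=28: i≥r, start 0; Z[28]=0
i=29: i≥r, start 0; Z[29]=0
i=30: i≥r, start 0; Z[30]=3 grow→box=[30,33)
i=31: min(r-i=2, Z[1]=0)=0; Z[31]=0
i=32: min(r-i=1, Z[2]=0)=0; Z[32]=0
i=33: i≥r, start 0; Z[33]=0
i=34: i≥r, start 0; Z[34]=0
i=35: i≥r, start 0; Z[35]=0
i=36: i≥r, start 0; Z[36]=0
i=37: i≥r, start 0; Z[37]=0

[38, 0, 0, 0, 0, 0, 0, 1, 0, 0, 0, 0, 1, 0, 3, 0, 0, 1, 0, 0, 0, 0, 0, 0, 0, 0, 0, 0, 0, 0, 3, 0, 0, 0, 0, 0, 0, 0]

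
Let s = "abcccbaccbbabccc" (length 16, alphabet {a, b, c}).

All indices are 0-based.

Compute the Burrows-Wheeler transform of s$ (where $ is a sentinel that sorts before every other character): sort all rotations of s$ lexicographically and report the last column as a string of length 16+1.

rank  rotation           last
    0  $abcccbaccbbabccc  c
    1  abccc$abcccbaccbb  b
    2  abcccbaccbbabccc$  $
    3  accbbabccc$abcccb  b
    4  babccc$abcccbaccb  b
    5  baccbbabccc$abccc  c
    6  bbabccc$abcccbacc  c
    7  bccc$abcccbaccbba  a
    8  bcccbaccbbabccc$a  a
    9  c$abcccbaccbbabcc  c
   10  cbaccbbabccc$abcc  c
   11  cbbabccc$abcccbac  c
   12  cc$abcccbaccbbabc  c
   13  ccbaccbbabccc$abc  c
   14  ccbbabccc$abcccba  a
   15  ccc$abcccbaccbbab  b
   16  cccbaccbbabccc$ab  b

cb$bbccaacccccabb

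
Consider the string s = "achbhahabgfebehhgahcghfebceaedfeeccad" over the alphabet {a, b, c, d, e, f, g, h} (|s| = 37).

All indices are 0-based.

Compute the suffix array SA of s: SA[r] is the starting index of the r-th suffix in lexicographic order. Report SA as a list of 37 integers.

[7, 0, 35, 27, 5, 17, 24, 12, 8, 3, 34, 33, 25, 19, 1, 36, 29, 26, 23, 11, 32, 28, 31, 13, 22, 10, 30, 16, 9, 20, 6, 4, 2, 18, 21, 15, 14]

rank→(start, suffix):
  0 → (7, 'abgfebehhgahcghfebceaedfeeccad')
  1 → (0, 'achbhahabgfebehhgahcghfebceaedfeeccad')
  2 → (35, 'ad')
  3 → (27, 'aedfeeccad')
  4 → (5, 'ahabgfebehhgahcghfebceaedfeeccad')
  5 → (17, 'ahcghfebceaedfeeccad')
  6 → (24, 'bceaedfeeccad')
  7 → (12, 'behhgahcghfebceaedfeeccad')
  8 → (8, 'bgfebehhgahcghfebceaedfeeccad')
  9 → (3, 'bhahabgfebehhgahcghfebceaedfeeccad')
  10 → (34, 'cad')
  11 → (33, 'ccad')
  12 → (25, 'ceaedfeeccad')
  13 → (19, 'cghfebceaedfeeccad')
  14 → (1, 'chbhahabgfebehhgahcghfebceaedfeeccad')
  15 → (36, 'd')
  16 → (29, 'dfeeccad')
  17 → (26, 'eaedfeeccad')
  18 → (23, 'ebceaedfeeccad')
  19 → (11, 'ebehhgahcghfebceaedfeeccad')
  20 → (32, 'eccad')
  21 → (28, 'edfeeccad')
  22 → (31, 'eeccad')
  23 → (13, 'ehhgahcghfebceaedfeeccad')
  24 → (22, 'febceaedfeeccad')
  25 → (10, 'febehhgahcghfebceaedfeeccad')
  26 → (30, 'feeccad')
  27 → (16, 'gahcghfebceaedfeeccad')
  28 → (9, 'gfebehhgahcghfebceaedfeeccad')
  29 → (20, 'ghfebceaedfeeccad')
  30 → (6, 'habgfebehhgahcghfebceaedfeeccad')
  31 → (4, 'hahabgfebehhgahcghfebceaedfeeccad')
  32 → (2, 'hbhahabgfebehhgahcghfebceaedfeeccad')
  33 → (18, 'hcghfebceaedfeeccad')
  34 → (21, 'hfebceaedfeeccad')
  35 → (15, 'hgahcghfebceaedfeeccad')
  36 → (14, 'hhgahcghfebceaedfeeccad')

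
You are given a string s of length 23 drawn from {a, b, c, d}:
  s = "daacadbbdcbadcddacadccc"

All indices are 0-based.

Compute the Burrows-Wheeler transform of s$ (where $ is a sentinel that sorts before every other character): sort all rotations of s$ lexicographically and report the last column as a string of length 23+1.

cdadccbcdbcaadcdd$dabaac

rank  rotation                  last
    0  $daacadbbdcbadcddacadccc  c
    1  aacadbbdcbadcddacadccc$d  d
    2  acadbbdcbadcddacadccc$da  a
    3  acadccc$daacadbbdcbadcdd  d
    4  adbbdcbadcddacadccc$daac  c
    5  adccc$daacadbbdcbadcddac  c
    6  adcddacadccc$daacadbbdcb  b
    7  badcddacadccc$daacadbbdc  c
    8  bbdcbadcddacadccc$daacad  d
    9  bdcbadcddacadccc$daacadb  b
   10  c$daacadbbdcbadcddacadcc  c
   11  cadbbdcbadcddacadccc$daa  a
   12  cadccc$daacadbbdcbadcdda  a
   13  cbadcddacadccc$daacadbbd  d
   14  cc$daacadbbdcbadcddacadc  c
   15  ccc$daacadbbdcbadcddacad  d
   16  cddacadccc$daacadbbdcbad  d
   17  daacadbbdcbadcddacadccc$  $
   18  dacadccc$daacadbbdcbadcd  d
   19  dbbdcbadcddacadccc$daaca  a
   20  dcbadcddacadccc$daacadbb  b
   21  dccc$daacadbbdcbadcddaca  a
   22  dcddacadccc$daacadbbdcba  a
   23  ddacadccc$daacadbbdcbadc  c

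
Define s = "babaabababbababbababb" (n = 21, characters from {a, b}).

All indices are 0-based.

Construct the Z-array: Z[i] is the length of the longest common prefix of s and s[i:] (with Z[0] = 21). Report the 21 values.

[21, 0, 2, 0, 0, 4, 0, 3, 0, 1, 4, 0, 3, 0, 1, 4, 0, 3, 0, 1, 1]

Z[0]=21
i=1: i≥r, start 0; Z[1]=0
i=2: i≥r, start 0; Z[2]=2 scan→box=[2,4)
i=3: min(r-i=1, Z[1]=0)=0; Z[3]=0
i=4: i≥r, start 0; Z[4]=0
i=5: i≥r, start 0; Z[5]=4 scan→box=[5,9)
i=6: min(r-i=3, Z[1]=0)=0; Z[6]=0
i=7: min(r-i=2, Z[2]=2)=2; Z[7]=3 scan→box=[7,10)
i=8: min(r-i=2, Z[1]=0)=0; Z[8]=0
i=9: min(r-i=1, Z[2]=2)=1; Z[9]=1
i=10: i≥r, start 0; Z[10]=4 scan→box=[10,14)
i=11: min(r-i=3, Z[1]=0)=0; Z[11]=0
i=12: min(r-i=2, Z[2]=2)=2; Z[12]=3 scan→box=[12,15)
i=13: min(r-i=2, Z[1]=0)=0; Z[13]=0
i=14: min(r-i=1, Z[2]=2)=1; Z[14]=1
i=15: i≥r, start 0; Z[15]=4 scan→box=[15,19)
i=16: min(r-i=3, Z[1]=0)=0; Z[16]=0
i=17: min(r-i=2, Z[2]=2)=2; Z[17]=3 scan→box=[17,20)
i=18: min(r-i=2, Z[1]=0)=0; Z[18]=0
i=19: min(r-i=1, Z[2]=2)=1; Z[19]=1
i=20: i≥r, start 0; Z[20]=1 scan→box=[20,21)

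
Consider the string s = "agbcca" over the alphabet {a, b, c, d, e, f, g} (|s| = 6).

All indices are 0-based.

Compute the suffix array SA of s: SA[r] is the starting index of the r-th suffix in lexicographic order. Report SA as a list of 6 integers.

rank→(start, suffix):
  0 → (5, 'a')
  1 → (0, 'agbcca')
  2 → (2, 'bcca')
  3 → (4, 'ca')
  4 → (3, 'cca')
  5 → (1, 'gbcca')

[5, 0, 2, 4, 3, 1]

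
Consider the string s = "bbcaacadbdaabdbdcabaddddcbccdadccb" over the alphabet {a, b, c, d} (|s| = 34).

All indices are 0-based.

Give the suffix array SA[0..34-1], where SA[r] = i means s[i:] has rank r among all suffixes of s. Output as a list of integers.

sorted suffixes:
  #0 SA[0]=10  'aabdbdcabaddddcbccdadccb'
  #1 SA[1]=3  'aacadbdaabdbdcabaddddcbccdadccb'
  #2 SA[2]=17  'abaddddcbccdadccb'
  #3 SA[3]=11  'abdbdcabaddddcbccdadccb'
  #4 SA[4]=4  'acadbdaabdbdcabaddddcbccdadccb'
  #5 SA[5]=6  'adbdaabdbdcabaddddcbccdadccb'
  #6 SA[6]=29  'adccb'
  #7 SA[7]=19  'addddcbccdadccb'
  #8 SA[8]=33  'b'
  #9 SA[9]=18  'baddddcbccdadccb'
  #10 SA[10]=0  'bbcaacadbdaabdbdcabaddddcbccdadccb'
  #11 SA[11]=1  'bcaacadbdaabdbdcabaddddcbccdadccb'
  #12 SA[12]=25  'bccdadccb'
  #13 SA[13]=8  'bdaabdbdcabaddddcbccdadccb'
  #14 SA[14]=12  'bdbdcabaddddcbccdadccb'
  #15 SA[15]=14  'bdcabaddddcbccdadccb'
  #16 SA[16]=2  'caacadbdaabdbdcabaddddcbccdadccb'
  #17 SA[17]=16  'cabaddddcbccdadccb'
  #18 SA[18]=5  'cadbdaabdbdcabaddddcbccdadccb'
  #19 SA[19]=32  'cb'
  #20 SA[20]=24  'cbccdadccb'
  #21 SA[21]=31  'ccb'
  #22 SA[22]=26  'ccdadccb'
  #23 SA[23]=27  'cdadccb'
  #24 SA[24]=9  'daabdbdcabaddddcbccdadccb'
  #25 SA[25]=28  'dadccb'
  #26 SA[26]=7  'dbdaabdbdcabaddddcbccdadccb'
  #27 SA[27]=13  'dbdcabaddddcbccdadccb'
  #28 SA[28]=15  'dcabaddddcbccdadccb'
  #29 SA[29]=23  'dcbccdadccb'
  #30 SA[30]=30  'dccb'
  #31 SA[31]=22  'ddcbccdadccb'
  #32 SA[32]=21  'dddcbccdadccb'
  #33 SA[33]=20  'ddddcbccdadccb'

[10, 3, 17, 11, 4, 6, 29, 19, 33, 18, 0, 1, 25, 8, 12, 14, 2, 16, 5, 32, 24, 31, 26, 27, 9, 28, 7, 13, 15, 23, 30, 22, 21, 20]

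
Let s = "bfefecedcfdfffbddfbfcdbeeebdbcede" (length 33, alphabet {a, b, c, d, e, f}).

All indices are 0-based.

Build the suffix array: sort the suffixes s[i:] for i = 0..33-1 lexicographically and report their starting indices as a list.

rank→(start, suffix):
  0 → (28, 'bcede')
  1 → (26, 'bdbcede')
  2 → (14, 'bddfbfcdbeeebdbcede')
  3 → (22, 'beeebdbcede')
  4 → (18, 'bfcdbeeebdbcede')
  5 → (0, 'bfefecedcfdfffbddfbfcdbeeebdbcede')
  6 → (20, 'cdbeeebdbcede')
  7 → (5, 'cedcfdfffbddfbfcdbeeebdbcede')
  8 → (29, 'cede')
  9 → (8, 'cfdfffbddfbfcdbeeebdbcede')
  10 → (27, 'dbcede')
  11 → (21, 'dbeeebdbcede')
  12 → (7, 'dcfdfffbddfbfcdbeeebdbcede')
  13 → (15, 'ddfbfcdbeeebdbcede')
  14 → (31, 'de')
  15 → (16, 'dfbfcdbeeebdbcede')
  16 → (10, 'dfffbddfbfcdbeeebdbcede')
  17 → (32, 'e')
  18 → (25, 'ebdbcede')
  19 → (4, 'ecedcfdfffbddfbfcdbeeebdbcede')
  20 → (6, 'edcfdfffbddfbfcdbeeebdbcede')
  21 → (30, 'ede')
  22 → (24, 'eebdbcede')
  23 → (23, 'eeebdbcede')
  24 → (2, 'efecedcfdfffbddfbfcdbeeebdbcede')
  25 → (13, 'fbddfbfcdbeeebdbcede')
  26 → (17, 'fbfcdbeeebdbcede')
  27 → (19, 'fcdbeeebdbcede')
  28 → (9, 'fdfffbddfbfcdbeeebdbcede')
  29 → (3, 'fecedcfdfffbddfbfcdbeeebdbcede')
  30 → (1, 'fefecedcfdfffbddfbfcdbeeebdbcede')
  31 → (12, 'ffbddfbfcdbeeebdbcede')
  32 → (11, 'fffbddfbfcdbeeebdbcede')

[28, 26, 14, 22, 18, 0, 20, 5, 29, 8, 27, 21, 7, 15, 31, 16, 10, 32, 25, 4, 6, 30, 24, 23, 2, 13, 17, 19, 9, 3, 1, 12, 11]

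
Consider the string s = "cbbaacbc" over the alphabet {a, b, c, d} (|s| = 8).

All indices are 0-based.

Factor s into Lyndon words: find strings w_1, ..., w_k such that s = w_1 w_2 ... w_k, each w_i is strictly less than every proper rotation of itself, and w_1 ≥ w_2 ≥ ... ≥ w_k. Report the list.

["c", "b", "b", "aacbc"]

emit factor 1: 'c' (i=0, period=1)
emit factor 2: 'b' (i=1, period=1)
emit factor 3: 'b' (i=2, period=1)
emit factor 4: 'aacbc' (i=3, period=5)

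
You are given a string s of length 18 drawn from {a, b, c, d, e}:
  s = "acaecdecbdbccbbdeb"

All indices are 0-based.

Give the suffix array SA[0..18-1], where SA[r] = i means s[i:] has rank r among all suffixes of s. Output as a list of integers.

[0, 2, 17, 13, 10, 8, 14, 1, 12, 7, 11, 4, 9, 15, 5, 16, 6, 3]

sorted suffixes:
  #0 SA[0]=0  'acaecdecbdbccbbdeb'
  #1 SA[1]=2  'aecdecbdbccbbdeb'
  #2 SA[2]=17  'b'
  #3 SA[3]=13  'bbdeb'
  #4 SA[4]=10  'bccbbdeb'
  #5 SA[5]=8  'bdbccbbdeb'
  #6 SA[6]=14  'bdeb'
  #7 SA[7]=1  'caecdecbdbccbbdeb'
  #8 SA[8]=12  'cbbdeb'
  #9 SA[9]=7  'cbdbccbbdeb'
  #10 SA[10]=11  'ccbbdeb'
  #11 SA[11]=4  'cdecbdbccbbdeb'
  #12 SA[12]=9  'dbccbbdeb'
  #13 SA[13]=15  'deb'
  #14 SA[14]=5  'decbdbccbbdeb'
  #15 SA[15]=16  'eb'
  #16 SA[16]=6  'ecbdbccbbdeb'
  #17 SA[17]=3  'ecdecbdbccbbdeb'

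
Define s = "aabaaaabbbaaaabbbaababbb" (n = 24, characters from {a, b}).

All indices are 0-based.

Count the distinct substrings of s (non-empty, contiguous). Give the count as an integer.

rank | idx | suffix
   0 |   3 | aaaabbbaaaabbbaababbb
   1 |  10 | aaaabbbaababbb
   2 |   4 | aaabbbaaaabbbaababbb
   3 |  11 | aaabbbaababbb
   4 |   0 | aabaaaabbbaaaabbbaababbb
   5 |  17 | aababbb
   6 |   5 | aabbbaaaabbbaababbb
   7 |  12 | aabbbaababbb
   8 |   1 | abaaaabbbaaaabbbaababbb
   9 |  18 | ababbb
  10 |  20 | abbb
  11 |   6 | abbbaaaabbbaababbb
  12 |  13 | abbbaababbb
  13 |  23 | b
  14 |   2 | baaaabbbaaaabbbaababbb
  15 |   9 | baaaabbbaababbb
  16 |  16 | baababbb
  17 |  19 | babbb
  18 |  22 | bb
  19 |   8 | bbaaaabbbaababbb
  20 |  15 | bbaababbb
  21 |  21 | bbb
  22 |   7 | bbbaaaabbbaababbb
  23 |  14 | bbbaababbb

SA = [3, 10, 4, 11, 0, 17, 5, 12, 1, 18, 20, 6, 13, 23, 2, 9, 16, 19, 22, 8, 15, 21, 7, 14]
[i] adj suffixes → lcp
  [1] 3/10 → 9 ('aaaabbbaa')
  [2] 10/4 → 3 ('aaa')
  [3] 4/11 → 8 ('aaabbbaa')
  [4] 11/0 → 2 ('aa')
  [5] 0/17 → 4 ('aaba')
  [6] 17/5 → 3 ('aab')
  [7] 5/12 → 7 ('aabbbaa')
  [8] 12/1 → 1 ('a')
  [9] 1/18 → 3 ('aba')
  [10] 18/20 → 2 ('ab')
  [11] 20/6 → 4 ('abbb')
  [12] 6/13 → 6 ('abbbaa')
  [13] 13/23 → 0 ('')
  [14] 23/2 → 1 ('b')
  [15] 2/9 → 10 ('baaaabbbaa')
  [16] 9/16 → 3 ('baa')
  [17] 16/19 → 2 ('ba')
  [18] 19/22 → 1 ('b')
  [19] 22/8 → 2 ('bb')
  [20] 8/15 → 4 ('bbaa')
  [21] 15/21 → 2 ('bb')
  [22] 21/7 → 3 ('bbb')
  [23] 7/14 → 5 ('bbbaa')

n(n+1)/2 = 24·25/2 = 300
Σ LCP = 0 + 9 + 3 + 8 + 2 + 4 + 3 + 7 + 1 + 3 + 2 + 4 + 6 + 0 + 1 + 10 + 3 + 2 + 1 + 2 + 4 + 2 + 3 + 5 = 85
distinct = 300 − 85 = 215

215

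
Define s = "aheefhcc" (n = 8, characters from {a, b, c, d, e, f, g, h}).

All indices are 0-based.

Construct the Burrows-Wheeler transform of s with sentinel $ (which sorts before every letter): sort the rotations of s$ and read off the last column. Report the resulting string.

c$chheefa

rank  rotation   last
    0  $aheefhcc  c
    1  aheefhcc$  $
    2  c$aheefhc  c
    3  cc$aheefh  h
    4  eefhcc$ah  h
    5  efhcc$ahe  e
    6  fhcc$ahee  e
    7  hcc$aheef  f
    8  heefhcc$a  a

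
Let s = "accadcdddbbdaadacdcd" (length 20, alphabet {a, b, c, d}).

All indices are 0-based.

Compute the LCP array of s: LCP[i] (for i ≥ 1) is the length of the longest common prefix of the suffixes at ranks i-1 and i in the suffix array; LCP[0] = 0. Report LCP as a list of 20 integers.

[0, 1, 2, 1, 2, 0, 1, 0, 1, 1, 2, 2, 0, 1, 2, 1, 1, 3, 1, 2]

rank | idx | suffix
   0 |  12 | aadacdcd
   1 |   0 | accadcdddbbdaadacdcd
   2 |  15 | acdcd
   3 |  13 | adacdcd
   4 |   3 | adcdddbbdaadacdcd
   5 |   9 | bbdaadacdcd
   6 |  10 | bdaadacdcd
   7 |   2 | cadcdddbbdaadacdcd
   8 |   1 | ccadcdddbbdaadacdcd
   9 |  18 | cd
  10 |  16 | cdcd
  11 |   5 | cdddbbdaadacdcd
  12 |  19 | d
  13 |  11 | daadacdcd
  14 |  14 | dacdcd
  15 |   8 | dbbdaadacdcd
  16 |  17 | dcd
  17 |   4 | dcdddbbdaadacdcd
  18 |   7 | ddbbdaadacdcd
  19 |   6 | dddbbdaadacdcd

SA = [12, 0, 15, 13, 3, 9, 10, 2, 1, 18, 16, 5, 19, 11, 14, 8, 17, 4, 7, 6]
rank  pair      lcp
   1  s[12:],s[0:]  1  'a'
   2  s[0:],s[15:]  2  'ac'
   3  s[15:],s[13:]  1  'a'
   4  s[13:],s[3:]  2  'ad'
   5  s[3:],s[9:]  0  ''
   6  s[9:],s[10:]  1  'b'
   7  s[10:],s[2:]  0  ''
   8  s[2:],s[1:]  1  'c'
   9  s[1:],s[18:]  1  'c'
  10  s[18:],s[16:]  2  'cd'
  11  s[16:],s[5:]  2  'cd'
  12  s[5:],s[19:]  0  ''
  13  s[19:],s[11:]  1  'd'
  14  s[11:],s[14:]  2  'da'
  15  s[14:],s[8:]  1  'd'
  16  s[8:],s[17:]  1  'd'
  17  s[17:],s[4:]  3  'dcd'
  18  s[4:],s[7:]  1  'd'
  19  s[7:],s[6:]  2  'dd'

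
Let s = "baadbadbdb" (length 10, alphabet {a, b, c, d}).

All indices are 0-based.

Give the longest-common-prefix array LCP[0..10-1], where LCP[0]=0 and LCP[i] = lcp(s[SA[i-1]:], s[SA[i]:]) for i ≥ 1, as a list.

[0, 1, 3, 0, 1, 2, 1, 0, 2, 2]

rank | idx | suffix
   0 |   1 | aadbadbdb
   1 |   2 | adbadbdb
   2 |   5 | adbdb
   3 |   9 | b
   4 |   0 | baadbadbdb
   5 |   4 | badbdb
   6 |   7 | bdb
   7 |   8 | db
   8 |   3 | dbadbdb
   9 |   6 | dbdb

SA = [1, 2, 5, 9, 0, 4, 7, 8, 3, 6]
rank  pair      lcp
   1  s[1:],s[2:]  1  'a'
   2  s[2:],s[5:]  3  'adb'
   3  s[5:],s[9:]  0  ''
   4  s[9:],s[0:]  1  'b'
   5  s[0:],s[4:]  2  'ba'
   6  s[4:],s[7:]  1  'b'
   7  s[7:],s[8:]  0  ''
   8  s[8:],s[3:]  2  'db'
   9  s[3:],s[6:]  2  'db'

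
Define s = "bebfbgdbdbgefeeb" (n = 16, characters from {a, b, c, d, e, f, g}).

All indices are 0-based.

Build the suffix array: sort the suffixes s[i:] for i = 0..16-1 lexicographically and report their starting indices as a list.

[15, 7, 0, 2, 4, 9, 6, 8, 14, 1, 13, 11, 3, 12, 5, 10]

rank | idx | suffix
   0 |  15 | b
   1 |   7 | bdbgefeeb
   2 |   0 | bebfbgdbdbgefeeb
   3 |   2 | bfbgdbdbgefeeb
   4 |   4 | bgdbdbgefeeb
   5 |   9 | bgefeeb
   6 |   6 | dbdbgefeeb
   7 |   8 | dbgefeeb
   8 |  14 | eb
   9 |   1 | ebfbgdbdbgefeeb
  10 |  13 | eeb
  11 |  11 | efeeb
  12 |   3 | fbgdbdbgefeeb
  13 |  12 | feeb
  14 |   5 | gdbdbgefeeb
  15 |  10 | gefeeb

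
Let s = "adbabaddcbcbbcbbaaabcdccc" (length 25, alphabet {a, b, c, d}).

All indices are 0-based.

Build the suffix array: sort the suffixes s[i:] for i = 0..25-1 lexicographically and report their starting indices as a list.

sorted suffixes:
  #0 SA[0]=16  'aaabcdccc'
  #1 SA[1]=17  'aabcdccc'
  #2 SA[2]=3  'abaddcbcbbcbbaaabcdccc'
  #3 SA[3]=18  'abcdccc'
  #4 SA[4]=0  'adbabaddcbcbbcbbaaabcdccc'
  #5 SA[5]=5  'addcbcbbcbbaaabcdccc'
  #6 SA[6]=15  'baaabcdccc'
  #7 SA[7]=2  'babaddcbcbbcbbaaabcdccc'
  #8 SA[8]=4  'baddcbcbbcbbaaabcdccc'
  #9 SA[9]=14  'bbaaabcdccc'
  #10 SA[10]=11  'bbcbbaaabcdccc'
  #11 SA[11]=12  'bcbbaaabcdccc'
  #12 SA[12]=9  'bcbbcbbaaabcdccc'
  #13 SA[13]=19  'bcdccc'
  #14 SA[14]=24  'c'
  #15 SA[15]=13  'cbbaaabcdccc'
  #16 SA[16]=10  'cbbcbbaaabcdccc'
  #17 SA[17]=8  'cbcbbcbbaaabcdccc'
  #18 SA[18]=23  'cc'
  #19 SA[19]=22  'ccc'
  #20 SA[20]=20  'cdccc'
  #21 SA[21]=1  'dbabaddcbcbbcbbaaabcdccc'
  #22 SA[22]=7  'dcbcbbcbbaaabcdccc'
  #23 SA[23]=21  'dccc'
  #24 SA[24]=6  'ddcbcbbcbbaaabcdccc'

[16, 17, 3, 18, 0, 5, 15, 2, 4, 14, 11, 12, 9, 19, 24, 13, 10, 8, 23, 22, 20, 1, 7, 21, 6]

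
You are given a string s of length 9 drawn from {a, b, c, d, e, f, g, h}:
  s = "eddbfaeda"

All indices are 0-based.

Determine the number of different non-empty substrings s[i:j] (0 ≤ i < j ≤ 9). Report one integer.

rank→(start, suffix):
  0 → (8, 'a')
  1 → (5, 'aeda')
  2 → (3, 'bfaeda')
  3 → (7, 'da')
  4 → (2, 'dbfaeda')
  5 → (1, 'ddbfaeda')
  6 → (6, 'eda')
  7 → (0, 'eddbfaeda')
  8 → (4, 'faeda')

SA = [8, 5, 3, 7, 2, 1, 6, 0, 4]
rank  pair      lcp
   1  s[8:],s[5:]  1  'a'
   2  s[5:],s[3:]  0  ''
   3  s[3:],s[7:]  0  ''
   4  s[7:],s[2:]  1  'd'
   5  s[2:],s[1:]  1  'd'
   6  s[1:],s[6:]  0  ''
   7  s[6:],s[0:]  2  'ed'
   8  s[0:],s[4:]  0  ''

n(n+1)/2 = 9·10/2 = 45
Σ LCP = 0 + 1 + 0 + 0 + 1 + 1 + 0 + 2 + 0 = 5
distinct = 45 − 5 = 40

40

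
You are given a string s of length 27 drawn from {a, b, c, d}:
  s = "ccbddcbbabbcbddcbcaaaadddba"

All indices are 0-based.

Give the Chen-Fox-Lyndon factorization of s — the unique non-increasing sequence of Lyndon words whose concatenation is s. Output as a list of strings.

["c", "c", "bddc", "b", "b", "abbcbddcbc", "aaaadddb", "a"]

emit factor 1: 'c' (i=0, period=1)
emit factor 2: 'c' (i=1, period=1)
emit factor 3: 'bddc' (i=2, period=4)
emit factor 4: 'b' (i=6, period=1)
emit factor 5: 'b' (i=7, period=1)
emit factor 6: 'abbcbddcbc' (i=8, period=10)
emit factor 7: 'aaaadddb' (i=18, period=8)
emit factor 8: 'a' (i=26, period=1)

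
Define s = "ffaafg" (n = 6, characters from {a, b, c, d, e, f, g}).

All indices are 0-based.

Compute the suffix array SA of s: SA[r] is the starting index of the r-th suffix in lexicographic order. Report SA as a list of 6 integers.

rank→(start, suffix):
  0 → (2, 'aafg')
  1 → (3, 'afg')
  2 → (1, 'faafg')
  3 → (0, 'ffaafg')
  4 → (4, 'fg')
  5 → (5, 'g')

[2, 3, 1, 0, 4, 5]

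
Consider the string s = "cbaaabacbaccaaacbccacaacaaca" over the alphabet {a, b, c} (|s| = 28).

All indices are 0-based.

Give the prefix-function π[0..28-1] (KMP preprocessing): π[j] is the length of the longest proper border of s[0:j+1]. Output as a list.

[0, 0, 0, 0, 0, 0, 0, 1, 2, 3, 1, 1, 0, 0, 0, 1, 2, 1, 1, 0, 1, 0, 0, 1, 0, 0, 1, 0]

π[0] = 0
j=1 s[j]='b': π[1]=0 (border '')
j=2 s[j]='a': π[2]=0 (border '')
j=3 s[j]='a': π[3]=0 (border '')
j=4 s[j]='a': π[4]=0 (border '')
j=5 s[j]='b': π[5]=0 (border '')
j=6 s[j]='a': π[6]=0 (border '')
j=7 s[j]='c': π[7]=1 (border 'c')
j=8 s[j]='b': π[8]=2 (border 'cb')
j=9 s[j]='a': π[9]=3 (border 'cba')
j=10 s[j]='c': k: 3→0; π[10]=1 (border 'c')
j=11 s[j]='c': k: 1→0; π[11]=1 (border 'c')
j=12 s[j]='a': k: 1→0; π[12]=0 (border '')
j=13 s[j]='a': π[13]=0 (border '')
j=14 s[j]='a': π[14]=0 (border '')
j=15 s[j]='c': π[15]=1 (border 'c')
j=16 s[j]='b': π[16]=2 (border 'cb')
j=17 s[j]='c': k: 2→0; π[17]=1 (border 'c')
j=18 s[j]='c': k: 1→0; π[18]=1 (border 'c')
j=19 s[j]='a': k: 1→0; π[19]=0 (border '')
j=20 s[j]='c': π[20]=1 (border 'c')
j=21 s[j]='a': k: 1→0; π[21]=0 (border '')
j=22 s[j]='a': π[22]=0 (border '')
j=23 s[j]='c': π[23]=1 (border 'c')
j=24 s[j]='a': k: 1→0; π[24]=0 (border '')
j=25 s[j]='a': π[25]=0 (border '')
j=26 s[j]='c': π[26]=1 (border 'c')
j=27 s[j]='a': k: 1→0; π[27]=0 (border '')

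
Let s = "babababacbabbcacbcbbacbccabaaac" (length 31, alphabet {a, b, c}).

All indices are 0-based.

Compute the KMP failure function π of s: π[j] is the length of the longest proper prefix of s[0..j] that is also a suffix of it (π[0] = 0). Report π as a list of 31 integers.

[0, 0, 1, 2, 3, 4, 5, 6, 0, 1, 2, 3, 1, 0, 0, 0, 1, 0, 1, 1, 2, 0, 1, 0, 0, 0, 1, 2, 0, 0, 0]

π[0] = 0
j=1 s[j]='a': π[1]=0 (border '')
j=2 s[j]='b': π[2]=1 (border 'b')
j=3 s[j]='a': π[3]=2 (border 'ba')
j=4 s[j]='b': π[4]=3 (border 'bab')
j=5 s[j]='a': π[5]=4 (border 'baba')
j=6 s[j]='b': π[6]=5 (border 'babab')
j=7 s[j]='a': π[7]=6 (border 'bababa')
j=8 s[j]='c': k: 6→4→2→0; π[8]=0 (border '')
j=9 s[j]='b': π[9]=1 (border 'b')
j=10 s[j]='a': π[10]=2 (border 'ba')
j=11 s[j]='b': π[11]=3 (border 'bab')
j=12 s[j]='b': k: 3→1→0; π[12]=1 (border 'b')
j=13 s[j]='c': k: 1→0; π[13]=0 (border '')
j=14 s[j]='a': π[14]=0 (border '')
j=15 s[j]='c': π[15]=0 (border '')
j=16 s[j]='b': π[16]=1 (border 'b')
j=17 s[j]='c': k: 1→0; π[17]=0 (border '')
j=18 s[j]='b': π[18]=1 (border 'b')
j=19 s[j]='b': k: 1→0; π[19]=1 (border 'b')
j=20 s[j]='a': π[20]=2 (border 'ba')
j=21 s[j]='c': k: 2→0; π[21]=0 (border '')
j=22 s[j]='b': π[22]=1 (border 'b')
j=23 s[j]='c': k: 1→0; π[23]=0 (border '')
j=24 s[j]='c': π[24]=0 (border '')
j=25 s[j]='a': π[25]=0 (border '')
j=26 s[j]='b': π[26]=1 (border 'b')
j=27 s[j]='a': π[27]=2 (border 'ba')
j=28 s[j]='a': k: 2→0; π[28]=0 (border '')
j=29 s[j]='a': π[29]=0 (border '')
j=30 s[j]='c': π[30]=0 (border '')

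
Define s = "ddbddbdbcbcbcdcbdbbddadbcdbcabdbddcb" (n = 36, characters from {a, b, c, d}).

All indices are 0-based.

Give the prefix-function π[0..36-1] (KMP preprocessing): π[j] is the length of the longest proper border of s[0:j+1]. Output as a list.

[0, 1, 0, 1, 2, 3, 4, 0, 0, 0, 0, 0, 0, 1, 0, 0, 1, 0, 0, 1, 2, 0, 1, 0, 0, 1, 0, 0, 0, 0, 1, 0, 1, 2, 0, 0]

π[0] = 0
j=1 s[j]='d': π[1]=1 (border 'd')
j=2 s[j]='b': k: 1→0; π[2]=0 (border '')
j=3 s[j]='d': π[3]=1 (border 'd')
j=4 s[j]='d': π[4]=2 (border 'dd')
j=5 s[j]='b': π[5]=3 (border 'ddb')
j=6 s[j]='d': π[6]=4 (border 'ddbd')
j=7 s[j]='b': k: 4→1→0; π[7]=0 (border '')
j=8 s[j]='c': π[8]=0 (border '')
j=9 s[j]='b': π[9]=0 (border '')
j=10 s[j]='c': π[10]=0 (border '')
j=11 s[j]='b': π[11]=0 (border '')
j=12 s[j]='c': π[12]=0 (border '')
j=13 s[j]='d': π[13]=1 (border 'd')
j=14 s[j]='c': k: 1→0; π[14]=0 (border '')
j=15 s[j]='b': π[15]=0 (border '')
j=16 s[j]='d': π[16]=1 (border 'd')
j=17 s[j]='b': k: 1→0; π[17]=0 (border '')
j=18 s[j]='b': π[18]=0 (border '')
j=19 s[j]='d': π[19]=1 (border 'd')
j=20 s[j]='d': π[20]=2 (border 'dd')
j=21 s[j]='a': k: 2→1→0; π[21]=0 (border '')
j=22 s[j]='d': π[22]=1 (border 'd')
j=23 s[j]='b': k: 1→0; π[23]=0 (border '')
j=24 s[j]='c': π[24]=0 (border '')
j=25 s[j]='d': π[25]=1 (border 'd')
j=26 s[j]='b': k: 1→0; π[26]=0 (border '')
j=27 s[j]='c': π[27]=0 (border '')
j=28 s[j]='a': π[28]=0 (border '')
j=29 s[j]='b': π[29]=0 (border '')
j=30 s[j]='d': π[30]=1 (border 'd')
j=31 s[j]='b': k: 1→0; π[31]=0 (border '')
j=32 s[j]='d': π[32]=1 (border 'd')
j=33 s[j]='d': π[33]=2 (border 'dd')
j=34 s[j]='c': k: 2→1→0; π[34]=0 (border '')
j=35 s[j]='b': π[35]=0 (border '')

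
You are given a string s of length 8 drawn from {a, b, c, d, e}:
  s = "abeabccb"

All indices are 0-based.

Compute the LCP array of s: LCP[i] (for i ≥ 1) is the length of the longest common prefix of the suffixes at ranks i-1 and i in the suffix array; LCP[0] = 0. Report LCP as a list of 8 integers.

[0, 2, 0, 1, 1, 0, 1, 0]

rank→(start, suffix):
  0 → (3, 'abccb')
  1 → (0, 'abeabccb')
  2 → (7, 'b')
  3 → (4, 'bccb')
  4 → (1, 'beabccb')
  5 → (6, 'cb')
  6 → (5, 'ccb')
  7 → (2, 'eabccb')

SA = [3, 0, 7, 4, 1, 6, 5, 2]
i: (SA[i-1],SA[i]) lcp shared
  1: (3,0) 2 'ab'
  2: (0,7) 0 ''
  3: (7,4) 1 'b'
  4: (4,1) 1 'b'
  5: (1,6) 0 ''
  6: (6,5) 1 'c'
  7: (5,2) 0 ''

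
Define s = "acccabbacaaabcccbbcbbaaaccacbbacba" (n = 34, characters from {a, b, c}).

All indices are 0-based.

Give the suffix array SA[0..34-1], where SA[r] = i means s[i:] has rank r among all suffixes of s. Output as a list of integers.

[33, 9, 21, 10, 22, 4, 11, 7, 30, 26, 23, 0, 32, 20, 6, 29, 19, 5, 28, 16, 17, 12, 8, 3, 25, 31, 18, 27, 15, 2, 24, 14, 1, 13]

rank | idx | suffix
   0 |  33 | a
   1 |   9 | aaabcccbbcbbaaaccacbbacba
   2 |  21 | aaaccacbbacba
   3 |  10 | aabcccbbcbbaaaccacbbacba
   4 |  22 | aaccacbbacba
   5 |   4 | abbacaaabcccbbcbbaaaccacbbacba
   6 |  11 | abcccbbcbbaaaccacbbacba
   7 |   7 | acaaabcccbbcbbaaaccacbbacba
   8 |  30 | acba
   9 |  26 | acbbacba
  10 |  23 | accacbbacba
  11 |   0 | acccabbacaaabcccbbcbbaaaccacbbacba
  12 |  32 | ba
  13 |  20 | baaaccacbbacba
  14 |   6 | bacaaabcccbbcbbaaaccacbbacba
  15 |  29 | bacba
  16 |  19 | bbaaaccacbbacba
  17 |   5 | bbacaaabcccbbcbbaaaccacbbacba
  18 |  28 | bbacba
  19 |  16 | bbcbbaaaccacbbacba
  20 |  17 | bcbbaaaccacbbacba
  21 |  12 | bcccbbcbbaaaccacbbacba
  22 |   8 | caaabcccbbcbbaaaccacbbacba
  23 |   3 | cabbacaaabcccbbcbbaaaccacbbacba
  24 |  25 | cacbbacba
  25 |  31 | cba
  26 |  18 | cbbaaaccacbbacba
  27 |  27 | cbbacba
  28 |  15 | cbbcbbaaaccacbbacba
  29 |   2 | ccabbacaaabcccbbcbbaaaccacbbacba
  30 |  24 | ccacbbacba
  31 |  14 | ccbbcbbaaaccacbbacba
  32 |   1 | cccabbacaaabcccbbcbbaaaccacbbacba
  33 |  13 | cccbbcbbaaaccacbbacba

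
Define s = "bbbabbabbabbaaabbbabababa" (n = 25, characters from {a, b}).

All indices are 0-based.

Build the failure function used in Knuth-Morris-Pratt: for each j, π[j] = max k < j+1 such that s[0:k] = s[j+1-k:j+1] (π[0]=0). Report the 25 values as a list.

π[0] = 0
j=1 s[j]='b': π[1]=1 (border 'b')
j=2 s[j]='b': π[2]=2 (border 'bb')
j=3 s[j]='a': k: 2→1→0; π[3]=0 (border '')
j=4 s[j]='b': π[4]=1 (border 'b')
j=5 s[j]='b': π[5]=2 (border 'bb')
j=6 s[j]='a': k: 2→1→0; π[6]=0 (border '')
j=7 s[j]='b': π[7]=1 (border 'b')
j=8 s[j]='b': π[8]=2 (border 'bb')
j=9 s[j]='a': k: 2→1→0; π[9]=0 (border '')
j=10 s[j]='b': π[10]=1 (border 'b')
j=11 s[j]='b': π[11]=2 (border 'bb')
j=12 s[j]='a': k: 2→1→0; π[12]=0 (border '')
j=13 s[j]='a': π[13]=0 (border '')
j=14 s[j]='a': π[14]=0 (border '')
j=15 s[j]='b': π[15]=1 (border 'b')
j=16 s[j]='b': π[16]=2 (border 'bb')
j=17 s[j]='b': π[17]=3 (border 'bbb')
j=18 s[j]='a': π[18]=4 (border 'bbba')
j=19 s[j]='b': π[19]=5 (border 'bbbab')
j=20 s[j]='a': k: 5→1→0; π[20]=0 (border '')
j=21 s[j]='b': π[21]=1 (border 'b')
j=22 s[j]='a': k: 1→0; π[22]=0 (border '')
j=23 s[j]='b': π[23]=1 (border 'b')
j=24 s[j]='a': k: 1→0; π[24]=0 (border '')

[0, 1, 2, 0, 1, 2, 0, 1, 2, 0, 1, 2, 0, 0, 0, 1, 2, 3, 4, 5, 0, 1, 0, 1, 0]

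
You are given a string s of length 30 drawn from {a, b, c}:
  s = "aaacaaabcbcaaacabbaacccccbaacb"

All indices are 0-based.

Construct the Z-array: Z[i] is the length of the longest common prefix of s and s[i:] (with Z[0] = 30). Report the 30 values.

Z[0]=30
i=1: i≥r, start 0; Z[1]=2 extend→box=[1,3)
i=2: min(r-i=1, Z[1]=2)=1; Z[2]=1
i=3: i≥r, start 0; Z[3]=0
i=4: i≥r, start 0; Z[4]=3 extend→box=[4,7)
i=5: min(r-i=2, Z[1]=2)=2; Z[5]=2
i=6: min(r-i=1, Z[2]=1)=1; Z[6]=1
i=7: i≥r, start 0; Z[7]=0
i=8: i≥r, start 0; Z[8]=0
i=9: i≥r, start 0; Z[9]=0
i=10: i≥r, start 0; Z[10]=0
i=11: i≥r, start 0; Z[11]=5 extend→box=[11,16)
i=12: min(r-i=4, Z[1]=2)=2; Z[12]=2
i=13: min(r-i=3, Z[2]=1)=1; Z[13]=1
i=14: min(r-i=2, Z[3]=0)=0; Z[14]=0
i=15: min(r-i=1, Z[4]=3)=1; Z[15]=1
i=16: i≥r, start 0; Z[16]=0
i=17: i≥r, start 0; Z[17]=0
i=18: i≥r, start 0; Z[18]=2 extend→box=[18,20)
i=19: min(r-i=1, Z[1]=2)=1; Z[19]=1
i=20: i≥r, start 0; Z[20]=0
i=21: i≥r, start 0; Z[21]=0
i=22: i≥r, start 0; Z[22]=0
i=23: i≥r, start 0; Z[23]=0
i=24: i≥r, start 0; Z[24]=0
i=25: i≥r, start 0; Z[25]=0
i=26: i≥r, start 0; Z[26]=2 extend→box=[26,28)
i=27: min(r-i=1, Z[1]=2)=1; Z[27]=1
i=28: i≥r, start 0; Z[28]=0
i=29: i≥r, start 0; Z[29]=0

[30, 2, 1, 0, 3, 2, 1, 0, 0, 0, 0, 5, 2, 1, 0, 1, 0, 0, 2, 1, 0, 0, 0, 0, 0, 0, 2, 1, 0, 0]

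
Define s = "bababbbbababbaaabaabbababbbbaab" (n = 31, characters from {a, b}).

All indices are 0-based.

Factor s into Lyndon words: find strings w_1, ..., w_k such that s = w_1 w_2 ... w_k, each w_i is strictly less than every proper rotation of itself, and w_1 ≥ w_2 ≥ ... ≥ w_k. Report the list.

emit factor 1: 'b' (i=0, period=1)
emit factor 2: 'ababbbb' (i=1, period=7)
emit factor 3: 'ababb' (i=8, period=5)
emit factor 4: 'aaabaabbababbbbaab' (i=13, period=18)

["b", "ababbbb", "ababb", "aaabaabbababbbbaab"]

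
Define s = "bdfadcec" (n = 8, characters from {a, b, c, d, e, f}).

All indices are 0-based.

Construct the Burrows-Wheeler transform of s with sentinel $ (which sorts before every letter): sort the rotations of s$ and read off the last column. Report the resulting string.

cf$edabcd

rank  rotation   last
    0  $bdfadcec  c
    1  adcec$bdf  f
    2  bdfadcec$  $
    3  c$bdfadce  e
    4  cec$bdfad  d
    5  dcec$bdfa  a
    6  dfadcec$b  b
    7  ec$bdfadc  c
    8  fadcec$bd  d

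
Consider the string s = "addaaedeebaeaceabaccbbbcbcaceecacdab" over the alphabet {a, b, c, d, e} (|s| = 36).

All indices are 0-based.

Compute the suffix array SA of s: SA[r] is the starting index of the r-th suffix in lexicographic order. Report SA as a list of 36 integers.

[3, 34, 15, 17, 31, 12, 26, 0, 10, 4, 35, 16, 9, 20, 21, 24, 22, 30, 25, 19, 23, 18, 32, 13, 27, 2, 33, 1, 6, 14, 11, 8, 29, 5, 7, 28]

rank | idx | suffix
   0 |   3 | aaedeebaeaceabaccbbbcbcaceecacdab
   1 |  34 | ab
   2 |  15 | abaccbbbcbcaceecacdab
   3 |  17 | accbbbcbcaceecacdab
   4 |  31 | acdab
   5 |  12 | aceabaccbbbcbcaceecacdab
   6 |  26 | aceecacdab
   7 |   0 | addaaedeebaeaceabaccbbbcbcaceecacdab
   8 |  10 | aeaceabaccbbbcbcaceecacdab
   9 |   4 | aedeebaeaceabaccbbbcbcaceecacdab
  10 |  35 | b
  11 |  16 | baccbbbcbcaceecacdab
  12 |   9 | baeaceabaccbbbcbcaceecacdab
  13 |  20 | bbbcbcaceecacdab
  14 |  21 | bbcbcaceecacdab
  15 |  24 | bcaceecacdab
  16 |  22 | bcbcaceecacdab
  17 |  30 | cacdab
  18 |  25 | caceecacdab
  19 |  19 | cbbbcbcaceecacdab
  20 |  23 | cbcaceecacdab
  21 |  18 | ccbbbcbcaceecacdab
  22 |  32 | cdab
  23 |  13 | ceabaccbbbcbcaceecacdab
  24 |  27 | ceecacdab
  25 |   2 | daaedeebaeaceabaccbbbcbcaceecacdab
  26 |  33 | dab
  27 |   1 | ddaaedeebaeaceabaccbbbcbcaceecacdab
  28 |   6 | deebaeaceabaccbbbcbcaceecacdab
  29 |  14 | eabaccbbbcbcaceecacdab
  30 |  11 | eaceabaccbbbcbcaceecacdab
  31 |   8 | ebaeaceabaccbbbcbcaceecacdab
  32 |  29 | ecacdab
  33 |   5 | edeebaeaceabaccbbbcbcaceecacdab
  34 |   7 | eebaeaceabaccbbbcbcaceecacdab
  35 |  28 | eecacdab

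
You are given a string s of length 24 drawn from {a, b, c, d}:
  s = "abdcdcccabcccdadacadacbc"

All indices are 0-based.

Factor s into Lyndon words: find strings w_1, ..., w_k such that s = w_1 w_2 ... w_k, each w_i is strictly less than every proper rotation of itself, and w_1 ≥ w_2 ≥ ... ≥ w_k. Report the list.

emit factor 1: 'abdcdccc' (i=0, period=8)
emit factor 2: 'abcccdadacadacbc' (i=8, period=16)

["abdcdccc", "abcccdadacadacbc"]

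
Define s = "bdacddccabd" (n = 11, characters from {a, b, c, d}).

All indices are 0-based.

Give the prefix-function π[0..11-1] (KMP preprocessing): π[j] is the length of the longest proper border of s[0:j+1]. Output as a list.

π[0] = 0
j=1 s[j]='d': π[1]=0 (border '')
j=2 s[j]='a': π[2]=0 (border '')
j=3 s[j]='c': π[3]=0 (border '')
j=4 s[j]='d': π[4]=0 (border '')
j=5 s[j]='d': π[5]=0 (border '')
j=6 s[j]='c': π[6]=0 (border '')
j=7 s[j]='c': π[7]=0 (border '')
j=8 s[j]='a': π[8]=0 (border '')
j=9 s[j]='b': π[9]=1 (border 'b')
j=10 s[j]='d': π[10]=2 (border 'bd')

[0, 0, 0, 0, 0, 0, 0, 0, 0, 1, 2]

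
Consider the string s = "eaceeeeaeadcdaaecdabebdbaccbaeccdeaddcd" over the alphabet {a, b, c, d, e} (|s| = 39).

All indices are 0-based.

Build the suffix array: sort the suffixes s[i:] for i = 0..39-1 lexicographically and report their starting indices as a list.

[13, 18, 24, 1, 9, 34, 7, 28, 14, 23, 27, 21, 19, 26, 25, 30, 37, 11, 16, 31, 2, 38, 12, 17, 22, 36, 10, 35, 32, 0, 8, 33, 6, 20, 29, 15, 5, 4, 3]

rank | idx | suffix
   0 |  13 | aaecdabebdbaccbaeccdeaddcd
   1 |  18 | abebdbaccbaeccdeaddcd
   2 |  24 | accbaeccdeaddcd
   3 |   1 | aceeeeaeadcdaaecdabebdbaccbaeccdeaddcd
   4 |   9 | adcdaaecdabebdbaccbaeccdeaddcd
   5 |  34 | addcd
   6 |   7 | aeadcdaaecdabebdbaccbaeccdeaddcd
   7 |  28 | aeccdeaddcd
   8 |  14 | aecdabebdbaccbaeccdeaddcd
   9 |  23 | baccbaeccdeaddcd
  10 |  27 | baeccdeaddcd
  11 |  21 | bdbaccbaeccdeaddcd
  12 |  19 | bebdbaccbaeccdeaddcd
  13 |  26 | cbaeccdeaddcd
  14 |  25 | ccbaeccdeaddcd
  15 |  30 | ccdeaddcd
  16 |  37 | cd
  17 |  11 | cdaaecdabebdbaccbaeccdeaddcd
  18 |  16 | cdabebdbaccbaeccdeaddcd
  19 |  31 | cdeaddcd
  20 |   2 | ceeeeaeadcdaaecdabebdbaccbaeccdeaddcd
  21 |  38 | d
  22 |  12 | daaecdabebdbaccbaeccdeaddcd
  23 |  17 | dabebdbaccbaeccdeaddcd
  24 |  22 | dbaccbaeccdeaddcd
  25 |  36 | dcd
  26 |  10 | dcdaaecdabebdbaccbaeccdeaddcd
  27 |  35 | ddcd
  28 |  32 | deaddcd
  29 |   0 | eaceeeeaeadcdaaecdabebdbaccbaeccdeaddcd
  30 |   8 | eadcdaaecdabebdbaccbaeccdeaddcd
  31 |  33 | eaddcd
  32 |   6 | eaeadcdaaecdabebdbaccbaeccdeaddcd
  33 |  20 | ebdbaccbaeccdeaddcd
  34 |  29 | eccdeaddcd
  35 |  15 | ecdabebdbaccbaeccdeaddcd
  36 |   5 | eeaeadcdaaecdabebdbaccbaeccdeaddcd
  37 |   4 | eeeaeadcdaaecdabebdbaccbaeccdeaddcd
  38 |   3 | eeeeaeadcdaaecdabebdbaccbaeccdeaddcd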